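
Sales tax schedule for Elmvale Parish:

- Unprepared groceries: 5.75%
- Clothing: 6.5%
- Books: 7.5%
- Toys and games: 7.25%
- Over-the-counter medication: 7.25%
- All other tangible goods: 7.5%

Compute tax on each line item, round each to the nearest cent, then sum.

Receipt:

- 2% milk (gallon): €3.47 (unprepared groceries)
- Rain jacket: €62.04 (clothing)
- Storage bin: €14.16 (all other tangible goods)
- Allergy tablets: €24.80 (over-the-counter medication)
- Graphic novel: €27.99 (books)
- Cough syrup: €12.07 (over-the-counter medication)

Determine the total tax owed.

2% milk (gallon) €3.47: unprepared groceries → 5.75% → €0.20
Rain jacket €62.04: clothing → 6.5% → €4.03
Storage bin €14.16: all other tangible goods → 7.5% → €1.06
Allergy tablets €24.80: over-the-counter medication → 7.25% → €1.80
Graphic novel €27.99: books → 7.5% → €2.10
Cough syrup €12.07: over-the-counter medication → 7.25% → €0.88
Total tax = €0.20 + €4.03 + €1.06 + €1.80 + €2.10 + €0.88 = €10.07

€10.07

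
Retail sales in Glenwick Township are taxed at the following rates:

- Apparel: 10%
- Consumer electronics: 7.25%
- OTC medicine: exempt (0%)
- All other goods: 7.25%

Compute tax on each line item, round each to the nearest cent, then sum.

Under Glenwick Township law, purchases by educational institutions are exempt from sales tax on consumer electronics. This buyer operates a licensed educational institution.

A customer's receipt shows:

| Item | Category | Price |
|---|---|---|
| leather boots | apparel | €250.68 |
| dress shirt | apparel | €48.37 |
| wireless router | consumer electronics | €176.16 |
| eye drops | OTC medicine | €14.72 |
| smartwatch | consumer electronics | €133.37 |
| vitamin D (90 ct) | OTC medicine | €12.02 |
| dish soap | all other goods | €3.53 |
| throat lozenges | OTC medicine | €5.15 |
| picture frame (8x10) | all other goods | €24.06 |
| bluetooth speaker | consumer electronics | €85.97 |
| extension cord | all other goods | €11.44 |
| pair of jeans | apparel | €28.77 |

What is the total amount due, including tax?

Leather boots €250.68: apparel → 10% → €25.07
Dress shirt €48.37: apparel → 10% → €4.84
Wireless router €176.16: consumer electronics, buyer-exempt → 0% → €0.00
Eye drops €14.72: OTC medicine → 0% → €0.00
Smartwatch €133.37: consumer electronics, buyer-exempt → 0% → €0.00
Vitamin D (90 ct) €12.02: OTC medicine → 0% → €0.00
Dish soap €3.53: all other goods → 7.25% → €0.26
Throat lozenges €5.15: OTC medicine → 0% → €0.00
Picture frame (8x10) €24.06: all other goods → 7.25% → €1.74
Bluetooth speaker €85.97: consumer electronics, buyer-exempt → 0% → €0.00
Extension cord €11.44: all other goods → 7.25% → €0.83
Pair of jeans €28.77: apparel → 10% → €2.88
Subtotal = €794.24; tax = €35.62; total due = €829.86

€829.86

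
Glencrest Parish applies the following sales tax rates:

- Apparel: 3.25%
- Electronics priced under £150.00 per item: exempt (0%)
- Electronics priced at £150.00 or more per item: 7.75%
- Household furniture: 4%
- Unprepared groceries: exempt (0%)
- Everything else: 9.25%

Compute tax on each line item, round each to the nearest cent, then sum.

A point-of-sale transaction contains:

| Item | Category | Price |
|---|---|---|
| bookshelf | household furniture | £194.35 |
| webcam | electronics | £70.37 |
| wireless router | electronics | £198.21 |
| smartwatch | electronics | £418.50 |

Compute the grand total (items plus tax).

£936.99

Bookshelf £194.35: household furniture → 4% → £7.77
Webcam £70.37: electronics, under £150.00 → 0% → £0.00
Wireless router £198.21: electronics, £150.00 or more → 7.75% → £15.36
Smartwatch £418.50: electronics, £150.00 or more → 7.75% → £32.43
Subtotal = £881.43; tax = £55.56; total due = £936.99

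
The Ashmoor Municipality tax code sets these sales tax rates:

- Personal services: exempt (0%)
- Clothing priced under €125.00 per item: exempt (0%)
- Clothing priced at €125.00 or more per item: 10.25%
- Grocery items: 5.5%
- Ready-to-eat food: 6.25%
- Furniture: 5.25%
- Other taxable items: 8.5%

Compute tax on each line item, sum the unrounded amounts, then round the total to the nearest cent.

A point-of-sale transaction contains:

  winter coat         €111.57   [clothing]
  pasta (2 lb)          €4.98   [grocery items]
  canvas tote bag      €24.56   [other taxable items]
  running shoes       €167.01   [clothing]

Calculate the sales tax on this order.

Winter coat €111.57: clothing, under €125.00 → 0% → €0.00
Pasta (2 lb) €4.98: grocery items → 5.5% → €0.2739
Canvas tote bag €24.56: other taxable items → 8.5% → €2.0876
Running shoes €167.01: clothing, €125.00 or more → 10.25% → €17.118525
Unrounded tax sum = €19.480025 → €19.48

€19.48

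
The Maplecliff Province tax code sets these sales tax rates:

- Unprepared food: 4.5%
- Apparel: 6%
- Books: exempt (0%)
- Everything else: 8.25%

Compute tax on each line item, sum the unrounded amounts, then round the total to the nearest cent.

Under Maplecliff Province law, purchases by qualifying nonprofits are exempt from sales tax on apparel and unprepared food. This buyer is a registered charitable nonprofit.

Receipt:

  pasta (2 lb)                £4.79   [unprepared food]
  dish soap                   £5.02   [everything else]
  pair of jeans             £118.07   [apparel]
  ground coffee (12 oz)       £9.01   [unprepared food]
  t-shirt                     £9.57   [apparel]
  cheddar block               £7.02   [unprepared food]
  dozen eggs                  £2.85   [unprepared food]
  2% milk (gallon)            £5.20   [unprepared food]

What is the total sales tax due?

Pasta (2 lb) £4.79: unprepared food, buyer-exempt → 0% → £0.00
Dish soap £5.02: everything else → 8.25% → £0.41415
Pair of jeans £118.07: apparel, buyer-exempt → 0% → £0.00
Ground coffee (12 oz) £9.01: unprepared food, buyer-exempt → 0% → £0.00
T-shirt £9.57: apparel, buyer-exempt → 0% → £0.00
Cheddar block £7.02: unprepared food, buyer-exempt → 0% → £0.00
Dozen eggs £2.85: unprepared food, buyer-exempt → 0% → £0.00
2% milk (gallon) £5.20: unprepared food, buyer-exempt → 0% → £0.00
Unrounded tax sum = £0.41415 → £0.41

£0.41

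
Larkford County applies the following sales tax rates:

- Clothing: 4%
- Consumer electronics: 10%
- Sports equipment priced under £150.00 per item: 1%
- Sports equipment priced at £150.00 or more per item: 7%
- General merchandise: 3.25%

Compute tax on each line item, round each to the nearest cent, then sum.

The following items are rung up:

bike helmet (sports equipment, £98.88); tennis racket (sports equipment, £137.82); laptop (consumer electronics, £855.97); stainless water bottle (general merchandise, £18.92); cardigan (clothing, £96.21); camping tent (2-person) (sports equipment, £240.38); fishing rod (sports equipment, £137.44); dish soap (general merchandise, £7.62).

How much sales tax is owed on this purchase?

£110.88

Bike helmet £98.88: sports equipment, under £150.00 → 1% → £0.99
Tennis racket £137.82: sports equipment, under £150.00 → 1% → £1.38
Laptop £855.97: consumer electronics → 10% → £85.60
Stainless water bottle £18.92: general merchandise → 3.25% → £0.61
Cardigan £96.21: clothing → 4% → £3.85
Camping tent (2-person) £240.38: sports equipment, £150.00 or more → 7% → £16.83
Fishing rod £137.44: sports equipment, under £150.00 → 1% → £1.37
Dish soap £7.62: general merchandise → 3.25% → £0.25
Total tax = £0.99 + £1.38 + £85.60 + £0.61 + £3.85 + £16.83 + £1.37 + £0.25 = £110.88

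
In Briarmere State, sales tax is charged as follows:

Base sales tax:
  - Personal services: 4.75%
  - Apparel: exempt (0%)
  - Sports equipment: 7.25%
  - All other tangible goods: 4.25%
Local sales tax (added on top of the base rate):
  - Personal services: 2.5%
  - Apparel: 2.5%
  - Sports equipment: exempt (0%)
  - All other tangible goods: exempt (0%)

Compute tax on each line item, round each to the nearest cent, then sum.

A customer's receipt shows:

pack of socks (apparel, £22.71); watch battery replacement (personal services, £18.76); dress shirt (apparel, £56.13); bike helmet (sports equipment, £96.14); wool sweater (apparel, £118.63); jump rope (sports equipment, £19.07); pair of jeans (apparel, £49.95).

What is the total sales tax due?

£15.90

Pack of socks £22.71: apparel → 0% + 2.5% local = 2.5% → £0.57
Watch battery replacement £18.76: personal services → 4.75% + 2.5% local = 7.25% → £1.36
Dress shirt £56.13: apparel → 0% + 2.5% local = 2.5% → £1.40
Bike helmet £96.14: sports equipment → 7.25% + 0% local = 7.25% → £6.97
Wool sweater £118.63: apparel → 0% + 2.5% local = 2.5% → £2.97
Jump rope £19.07: sports equipment → 7.25% + 0% local = 7.25% → £1.38
Pair of jeans £49.95: apparel → 0% + 2.5% local = 2.5% → £1.25
Total tax = £0.57 + £1.36 + £1.40 + £6.97 + £2.97 + £1.38 + £1.25 = £15.90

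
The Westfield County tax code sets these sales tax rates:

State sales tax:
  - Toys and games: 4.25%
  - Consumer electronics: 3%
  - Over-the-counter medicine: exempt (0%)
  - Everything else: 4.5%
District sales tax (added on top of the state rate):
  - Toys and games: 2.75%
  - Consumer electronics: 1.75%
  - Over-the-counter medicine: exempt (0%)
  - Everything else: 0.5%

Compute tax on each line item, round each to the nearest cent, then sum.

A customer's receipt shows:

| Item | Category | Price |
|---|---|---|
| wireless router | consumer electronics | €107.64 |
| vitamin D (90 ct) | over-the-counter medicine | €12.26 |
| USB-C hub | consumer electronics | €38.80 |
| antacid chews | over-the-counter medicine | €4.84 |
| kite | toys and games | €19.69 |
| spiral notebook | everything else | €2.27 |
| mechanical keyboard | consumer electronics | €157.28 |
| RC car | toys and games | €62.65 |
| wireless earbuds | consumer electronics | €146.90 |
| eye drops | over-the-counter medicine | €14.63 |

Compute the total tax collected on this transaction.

€27.28

Wireless router €107.64: consumer electronics → 3% + 1.75% district = 4.75% → €5.11
Vitamin D (90 ct) €12.26: over-the-counter medicine → 0% + 0% district = 0% → €0.00
USB-C hub €38.80: consumer electronics → 3% + 1.75% district = 4.75% → €1.84
Antacid chews €4.84: over-the-counter medicine → 0% + 0% district = 0% → €0.00
Kite €19.69: toys and games → 4.25% + 2.75% district = 7% → €1.38
Spiral notebook €2.27: everything else → 4.5% + 0.5% district = 5% → €0.11
Mechanical keyboard €157.28: consumer electronics → 3% + 1.75% district = 4.75% → €7.47
RC car €62.65: toys and games → 4.25% + 2.75% district = 7% → €4.39
Wireless earbuds €146.90: consumer electronics → 3% + 1.75% district = 4.75% → €6.98
Eye drops €14.63: over-the-counter medicine → 0% + 0% district = 0% → €0.00
Total tax = €5.11 + €1.84 + €1.38 + €0.11 + €7.47 + €4.39 + €6.98 = €27.28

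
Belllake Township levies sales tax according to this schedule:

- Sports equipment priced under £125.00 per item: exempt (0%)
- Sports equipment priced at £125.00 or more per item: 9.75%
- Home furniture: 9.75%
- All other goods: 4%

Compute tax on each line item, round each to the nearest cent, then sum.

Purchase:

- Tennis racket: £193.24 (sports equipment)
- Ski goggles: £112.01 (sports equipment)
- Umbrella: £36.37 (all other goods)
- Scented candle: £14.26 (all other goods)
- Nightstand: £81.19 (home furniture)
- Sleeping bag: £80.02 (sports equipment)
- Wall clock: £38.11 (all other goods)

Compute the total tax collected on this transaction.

£30.30

Tennis racket £193.24: sports equipment, £125.00 or more → 9.75% → £18.84
Ski goggles £112.01: sports equipment, under £125.00 → 0% → £0.00
Umbrella £36.37: all other goods → 4% → £1.45
Scented candle £14.26: all other goods → 4% → £0.57
Nightstand £81.19: home furniture → 9.75% → £7.92
Sleeping bag £80.02: sports equipment, under £125.00 → 0% → £0.00
Wall clock £38.11: all other goods → 4% → £1.52
Total tax = £18.84 + £1.45 + £0.57 + £7.92 + £1.52 = £30.30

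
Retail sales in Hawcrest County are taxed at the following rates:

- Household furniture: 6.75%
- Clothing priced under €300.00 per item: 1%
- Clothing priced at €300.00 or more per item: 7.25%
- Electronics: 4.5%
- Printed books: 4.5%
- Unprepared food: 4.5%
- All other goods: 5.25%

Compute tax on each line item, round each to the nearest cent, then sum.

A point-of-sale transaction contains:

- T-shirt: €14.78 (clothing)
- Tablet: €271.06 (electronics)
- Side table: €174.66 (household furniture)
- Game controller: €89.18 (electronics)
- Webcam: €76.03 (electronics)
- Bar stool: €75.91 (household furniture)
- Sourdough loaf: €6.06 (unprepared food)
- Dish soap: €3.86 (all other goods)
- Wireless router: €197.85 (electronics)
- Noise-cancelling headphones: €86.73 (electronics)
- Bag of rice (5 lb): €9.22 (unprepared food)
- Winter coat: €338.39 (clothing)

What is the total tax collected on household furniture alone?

€16.91

Side table €174.66: household furniture → 6.75% → €11.79
Bar stool €75.91: household furniture → 6.75% → €5.12
Tax on household furniture = €11.79 + €5.12 = €16.91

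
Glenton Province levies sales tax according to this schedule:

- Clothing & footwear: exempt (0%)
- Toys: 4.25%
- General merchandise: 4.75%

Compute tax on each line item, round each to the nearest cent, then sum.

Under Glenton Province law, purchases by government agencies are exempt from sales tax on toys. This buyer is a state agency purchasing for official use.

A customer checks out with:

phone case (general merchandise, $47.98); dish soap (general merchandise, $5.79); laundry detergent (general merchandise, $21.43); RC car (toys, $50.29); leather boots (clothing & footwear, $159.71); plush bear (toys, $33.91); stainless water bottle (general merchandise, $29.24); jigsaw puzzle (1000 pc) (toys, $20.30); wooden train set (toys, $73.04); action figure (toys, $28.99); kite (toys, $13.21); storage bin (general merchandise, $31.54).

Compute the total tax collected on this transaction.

Phone case $47.98: general merchandise → 4.75% → $2.28
Dish soap $5.79: general merchandise → 4.75% → $0.28
Laundry detergent $21.43: general merchandise → 4.75% → $1.02
RC car $50.29: toys, buyer-exempt → 0% → $0.00
Leather boots $159.71: clothing & footwear → 0% → $0.00
Plush bear $33.91: toys, buyer-exempt → 0% → $0.00
Stainless water bottle $29.24: general merchandise → 4.75% → $1.39
Jigsaw puzzle (1000 pc) $20.30: toys, buyer-exempt → 0% → $0.00
Wooden train set $73.04: toys, buyer-exempt → 0% → $0.00
Action figure $28.99: toys, buyer-exempt → 0% → $0.00
Kite $13.21: toys, buyer-exempt → 0% → $0.00
Storage bin $31.54: general merchandise → 4.75% → $1.50
Total tax = $2.28 + $0.28 + $1.02 + $1.39 + $1.50 = $6.47

$6.47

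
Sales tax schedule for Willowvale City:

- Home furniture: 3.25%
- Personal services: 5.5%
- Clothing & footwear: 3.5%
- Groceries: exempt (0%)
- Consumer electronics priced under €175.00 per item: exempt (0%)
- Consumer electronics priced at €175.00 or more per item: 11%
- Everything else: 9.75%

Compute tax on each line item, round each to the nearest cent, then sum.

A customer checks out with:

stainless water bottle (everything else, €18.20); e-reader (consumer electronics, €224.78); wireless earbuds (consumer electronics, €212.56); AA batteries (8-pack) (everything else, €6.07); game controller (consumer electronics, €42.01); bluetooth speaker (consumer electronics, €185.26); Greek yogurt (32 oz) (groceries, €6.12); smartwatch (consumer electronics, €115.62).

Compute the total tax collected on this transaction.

Stainless water bottle €18.20: everything else → 9.75% → €1.77
E-reader €224.78: consumer electronics, €175.00 or more → 11% → €24.73
Wireless earbuds €212.56: consumer electronics, €175.00 or more → 11% → €23.38
AA batteries (8-pack) €6.07: everything else → 9.75% → €0.59
Game controller €42.01: consumer electronics, under €175.00 → 0% → €0.00
Bluetooth speaker €185.26: consumer electronics, €175.00 or more → 11% → €20.38
Greek yogurt (32 oz) €6.12: groceries → 0% → €0.00
Smartwatch €115.62: consumer electronics, under €175.00 → 0% → €0.00
Total tax = €1.77 + €24.73 + €23.38 + €0.59 + €20.38 = €70.85

€70.85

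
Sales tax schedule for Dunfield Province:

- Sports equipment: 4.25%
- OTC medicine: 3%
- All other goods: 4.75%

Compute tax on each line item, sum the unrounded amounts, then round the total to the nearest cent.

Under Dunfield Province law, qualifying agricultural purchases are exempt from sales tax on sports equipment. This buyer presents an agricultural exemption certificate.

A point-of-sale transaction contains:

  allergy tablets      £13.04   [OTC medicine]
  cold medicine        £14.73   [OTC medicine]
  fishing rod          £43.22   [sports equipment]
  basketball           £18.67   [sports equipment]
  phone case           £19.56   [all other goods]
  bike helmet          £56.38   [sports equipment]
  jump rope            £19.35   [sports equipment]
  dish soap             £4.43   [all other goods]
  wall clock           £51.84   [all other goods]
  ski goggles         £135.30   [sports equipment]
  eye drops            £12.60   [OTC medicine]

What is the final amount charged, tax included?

Allergy tablets £13.04: OTC medicine → 3% → £0.3912
Cold medicine £14.73: OTC medicine → 3% → £0.4419
Fishing rod £43.22: sports equipment, buyer-exempt → 0% → £0.00
Basketball £18.67: sports equipment, buyer-exempt → 0% → £0.00
Phone case £19.56: all other goods → 4.75% → £0.9291
Bike helmet £56.38: sports equipment, buyer-exempt → 0% → £0.00
Jump rope £19.35: sports equipment, buyer-exempt → 0% → £0.00
Dish soap £4.43: all other goods → 4.75% → £0.210425
Wall clock £51.84: all other goods → 4.75% → £2.4624
Ski goggles £135.30: sports equipment, buyer-exempt → 0% → £0.00
Eye drops £12.60: OTC medicine → 3% → £0.378
Subtotal = £389.12; unrounded tax = £4.813025 → £4.81; total due = £393.93

£393.93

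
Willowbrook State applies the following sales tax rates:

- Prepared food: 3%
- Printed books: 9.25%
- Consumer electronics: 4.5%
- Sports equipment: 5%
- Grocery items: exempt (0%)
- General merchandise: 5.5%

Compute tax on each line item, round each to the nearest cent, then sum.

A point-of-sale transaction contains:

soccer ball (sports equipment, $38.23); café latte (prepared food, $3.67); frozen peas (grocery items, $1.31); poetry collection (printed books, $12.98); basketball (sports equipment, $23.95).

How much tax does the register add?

Soccer ball $38.23: sports equipment → 5% → $1.91
Café latte $3.67: prepared food → 3% → $0.11
Frozen peas $1.31: grocery items → 0% → $0.00
Poetry collection $12.98: printed books → 9.25% → $1.20
Basketball $23.95: sports equipment → 5% → $1.20
Total tax = $1.91 + $0.11 + $1.20 + $1.20 = $4.42

$4.42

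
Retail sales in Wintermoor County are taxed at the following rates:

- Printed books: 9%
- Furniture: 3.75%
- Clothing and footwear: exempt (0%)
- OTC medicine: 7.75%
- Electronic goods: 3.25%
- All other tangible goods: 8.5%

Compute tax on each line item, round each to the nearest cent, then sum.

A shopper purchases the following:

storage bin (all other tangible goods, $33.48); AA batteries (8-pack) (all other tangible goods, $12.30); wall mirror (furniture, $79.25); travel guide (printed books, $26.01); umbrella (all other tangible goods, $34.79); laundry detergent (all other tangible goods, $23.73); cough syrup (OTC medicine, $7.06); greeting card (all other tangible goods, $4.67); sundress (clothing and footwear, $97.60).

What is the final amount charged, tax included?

$334.03

Storage bin $33.48: all other tangible goods → 8.5% → $2.85
AA batteries (8-pack) $12.30: all other tangible goods → 8.5% → $1.05
Wall mirror $79.25: furniture → 3.75% → $2.97
Travel guide $26.01: printed books → 9% → $2.34
Umbrella $34.79: all other tangible goods → 8.5% → $2.96
Laundry detergent $23.73: all other tangible goods → 8.5% → $2.02
Cough syrup $7.06: OTC medicine → 7.75% → $0.55
Greeting card $4.67: all other tangible goods → 8.5% → $0.40
Sundress $97.60: clothing and footwear → 0% → $0.00
Subtotal = $318.89; tax = $15.14; total due = $334.03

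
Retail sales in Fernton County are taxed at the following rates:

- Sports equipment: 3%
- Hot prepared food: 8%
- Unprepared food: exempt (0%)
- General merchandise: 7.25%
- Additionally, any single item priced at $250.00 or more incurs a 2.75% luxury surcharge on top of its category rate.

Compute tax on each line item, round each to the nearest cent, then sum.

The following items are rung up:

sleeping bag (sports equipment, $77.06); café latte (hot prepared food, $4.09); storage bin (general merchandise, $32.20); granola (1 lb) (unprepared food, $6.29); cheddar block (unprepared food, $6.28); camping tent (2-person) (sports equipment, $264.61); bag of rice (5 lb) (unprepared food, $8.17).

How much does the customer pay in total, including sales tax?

Sleeping bag $77.06: sports equipment → 3% → $2.31
Café latte $4.09: hot prepared food → 8% → $0.33
Storage bin $32.20: general merchandise → 7.25% → $2.33
Granola (1 lb) $6.29: unprepared food → 0% → $0.00
Cheddar block $6.28: unprepared food → 0% → $0.00
Camping tent (2-person) $264.61: sports equipment → 3% + 2.75% surcharge = 5.75% → $15.22
Bag of rice (5 lb) $8.17: unprepared food → 0% → $0.00
Subtotal = $398.70; tax = $20.19; total due = $418.89

$418.89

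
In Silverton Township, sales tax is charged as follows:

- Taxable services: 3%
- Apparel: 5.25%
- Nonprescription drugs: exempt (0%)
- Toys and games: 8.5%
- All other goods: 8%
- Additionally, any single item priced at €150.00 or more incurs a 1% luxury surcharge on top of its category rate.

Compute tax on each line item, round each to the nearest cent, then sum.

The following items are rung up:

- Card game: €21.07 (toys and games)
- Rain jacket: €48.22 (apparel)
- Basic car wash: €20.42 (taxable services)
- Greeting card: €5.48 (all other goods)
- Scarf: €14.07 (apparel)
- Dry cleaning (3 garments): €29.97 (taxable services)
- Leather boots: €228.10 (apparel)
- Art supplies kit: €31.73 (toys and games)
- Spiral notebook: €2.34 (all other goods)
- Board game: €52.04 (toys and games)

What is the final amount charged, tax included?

Card game €21.07: toys and games → 8.5% → €1.79
Rain jacket €48.22: apparel → 5.25% → €2.53
Basic car wash €20.42: taxable services → 3% → €0.61
Greeting card €5.48: all other goods → 8% → €0.44
Scarf €14.07: apparel → 5.25% → €0.74
Dry cleaning (3 garments) €29.97: taxable services → 3% → €0.90
Leather boots €228.10: apparel → 5.25% + 1% surcharge = 6.25% → €14.26
Art supplies kit €31.73: toys and games → 8.5% → €2.70
Spiral notebook €2.34: all other goods → 8% → €0.19
Board game €52.04: toys and games → 8.5% → €4.42
Subtotal = €453.44; tax = €28.58; total due = €482.02

€482.02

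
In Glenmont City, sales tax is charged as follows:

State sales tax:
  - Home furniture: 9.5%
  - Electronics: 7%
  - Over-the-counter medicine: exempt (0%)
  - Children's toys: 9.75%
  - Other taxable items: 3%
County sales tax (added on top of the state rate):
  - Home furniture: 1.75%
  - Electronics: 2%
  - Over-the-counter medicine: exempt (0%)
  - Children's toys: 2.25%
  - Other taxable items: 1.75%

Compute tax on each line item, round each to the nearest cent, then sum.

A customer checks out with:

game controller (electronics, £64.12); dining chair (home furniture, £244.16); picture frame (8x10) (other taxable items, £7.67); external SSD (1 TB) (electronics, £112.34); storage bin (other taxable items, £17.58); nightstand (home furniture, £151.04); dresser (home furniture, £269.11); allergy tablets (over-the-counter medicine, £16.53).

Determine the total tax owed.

£91.81

Game controller £64.12: electronics → 7% + 2% county = 9% → £5.77
Dining chair £244.16: home furniture → 9.5% + 1.75% county = 11.25% → £27.47
Picture frame (8x10) £7.67: other taxable items → 3% + 1.75% county = 4.75% → £0.36
External SSD (1 TB) £112.34: electronics → 7% + 2% county = 9% → £10.11
Storage bin £17.58: other taxable items → 3% + 1.75% county = 4.75% → £0.84
Nightstand £151.04: home furniture → 9.5% + 1.75% county = 11.25% → £16.99
Dresser £269.11: home furniture → 9.5% + 1.75% county = 11.25% → £30.27
Allergy tablets £16.53: over-the-counter medicine → 0% + 0% county = 0% → £0.00
Total tax = £5.77 + £27.47 + £0.36 + £10.11 + £0.84 + £16.99 + £30.27 = £91.81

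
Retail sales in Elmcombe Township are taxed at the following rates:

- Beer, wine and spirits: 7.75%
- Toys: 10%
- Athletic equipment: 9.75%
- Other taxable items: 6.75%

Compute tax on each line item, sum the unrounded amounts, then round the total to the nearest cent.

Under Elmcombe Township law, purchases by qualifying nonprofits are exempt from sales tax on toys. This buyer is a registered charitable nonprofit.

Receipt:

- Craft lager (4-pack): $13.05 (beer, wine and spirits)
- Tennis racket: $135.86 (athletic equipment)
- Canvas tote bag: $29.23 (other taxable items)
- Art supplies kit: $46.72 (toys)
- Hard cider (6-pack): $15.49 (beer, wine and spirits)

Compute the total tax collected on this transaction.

$17.43

Craft lager (4-pack) $13.05: beer, wine and spirits → 7.75% → $1.011375
Tennis racket $135.86: athletic equipment → 9.75% → $13.24635
Canvas tote bag $29.23: other taxable items → 6.75% → $1.973025
Art supplies kit $46.72: toys, buyer-exempt → 0% → $0.00
Hard cider (6-pack) $15.49: beer, wine and spirits → 7.75% → $1.200475
Unrounded tax sum = $17.431225 → $17.43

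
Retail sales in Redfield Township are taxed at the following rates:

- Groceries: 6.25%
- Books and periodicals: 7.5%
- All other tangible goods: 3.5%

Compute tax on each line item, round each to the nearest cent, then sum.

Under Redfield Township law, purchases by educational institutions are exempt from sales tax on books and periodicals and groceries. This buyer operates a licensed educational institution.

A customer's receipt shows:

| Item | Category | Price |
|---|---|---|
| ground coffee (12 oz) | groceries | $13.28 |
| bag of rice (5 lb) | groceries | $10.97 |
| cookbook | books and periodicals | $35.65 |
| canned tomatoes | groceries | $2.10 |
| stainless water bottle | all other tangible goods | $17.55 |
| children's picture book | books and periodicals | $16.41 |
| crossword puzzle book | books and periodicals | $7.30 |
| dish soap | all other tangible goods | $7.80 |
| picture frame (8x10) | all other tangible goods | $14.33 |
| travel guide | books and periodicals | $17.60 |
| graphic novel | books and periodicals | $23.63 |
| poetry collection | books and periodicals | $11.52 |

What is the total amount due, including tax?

Ground coffee (12 oz) $13.28: groceries, buyer-exempt → 0% → $0.00
Bag of rice (5 lb) $10.97: groceries, buyer-exempt → 0% → $0.00
Cookbook $35.65: books and periodicals, buyer-exempt → 0% → $0.00
Canned tomatoes $2.10: groceries, buyer-exempt → 0% → $0.00
Stainless water bottle $17.55: all other tangible goods → 3.5% → $0.61
Children's picture book $16.41: books and periodicals, buyer-exempt → 0% → $0.00
Crossword puzzle book $7.30: books and periodicals, buyer-exempt → 0% → $0.00
Dish soap $7.80: all other tangible goods → 3.5% → $0.27
Picture frame (8x10) $14.33: all other tangible goods → 3.5% → $0.50
Travel guide $17.60: books and periodicals, buyer-exempt → 0% → $0.00
Graphic novel $23.63: books and periodicals, buyer-exempt → 0% → $0.00
Poetry collection $11.52: books and periodicals, buyer-exempt → 0% → $0.00
Subtotal = $178.14; tax = $1.38; total due = $179.52

$179.52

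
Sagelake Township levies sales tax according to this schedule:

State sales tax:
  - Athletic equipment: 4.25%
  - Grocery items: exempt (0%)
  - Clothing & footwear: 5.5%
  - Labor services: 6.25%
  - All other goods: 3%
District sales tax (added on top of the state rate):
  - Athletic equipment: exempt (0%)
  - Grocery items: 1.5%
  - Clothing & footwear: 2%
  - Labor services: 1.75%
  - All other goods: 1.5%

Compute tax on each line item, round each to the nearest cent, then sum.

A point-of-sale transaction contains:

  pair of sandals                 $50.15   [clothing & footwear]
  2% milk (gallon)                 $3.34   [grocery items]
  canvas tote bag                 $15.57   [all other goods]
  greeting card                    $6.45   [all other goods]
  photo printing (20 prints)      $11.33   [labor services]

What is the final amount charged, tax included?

Pair of sandals $50.15: clothing & footwear → 5.5% + 2% district = 7.5% → $3.76
2% milk (gallon) $3.34: grocery items → 0% + 1.5% district = 1.5% → $0.05
Canvas tote bag $15.57: all other goods → 3% + 1.5% district = 4.5% → $0.70
Greeting card $6.45: all other goods → 3% + 1.5% district = 4.5% → $0.29
Photo printing (20 prints) $11.33: labor services → 6.25% + 1.75% district = 8% → $0.91
Subtotal = $86.84; tax = $5.71; total due = $92.55

$92.55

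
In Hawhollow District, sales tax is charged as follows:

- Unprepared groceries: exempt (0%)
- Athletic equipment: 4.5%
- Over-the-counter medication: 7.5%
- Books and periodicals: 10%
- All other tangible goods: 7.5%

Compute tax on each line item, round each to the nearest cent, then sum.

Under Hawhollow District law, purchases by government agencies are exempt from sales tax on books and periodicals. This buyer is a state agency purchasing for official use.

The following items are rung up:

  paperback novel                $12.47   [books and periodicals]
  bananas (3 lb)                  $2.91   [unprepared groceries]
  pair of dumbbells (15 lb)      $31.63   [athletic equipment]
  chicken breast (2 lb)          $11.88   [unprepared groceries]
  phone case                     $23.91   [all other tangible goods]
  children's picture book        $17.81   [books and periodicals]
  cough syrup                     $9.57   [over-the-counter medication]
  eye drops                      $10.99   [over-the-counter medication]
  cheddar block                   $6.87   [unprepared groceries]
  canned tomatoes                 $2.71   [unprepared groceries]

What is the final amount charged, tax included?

$135.50

Paperback novel $12.47: books and periodicals, buyer-exempt → 0% → $0.00
Bananas (3 lb) $2.91: unprepared groceries → 0% → $0.00
Pair of dumbbells (15 lb) $31.63: athletic equipment → 4.5% → $1.42
Chicken breast (2 lb) $11.88: unprepared groceries → 0% → $0.00
Phone case $23.91: all other tangible goods → 7.5% → $1.79
Children's picture book $17.81: books and periodicals, buyer-exempt → 0% → $0.00
Cough syrup $9.57: over-the-counter medication → 7.5% → $0.72
Eye drops $10.99: over-the-counter medication → 7.5% → $0.82
Cheddar block $6.87: unprepared groceries → 0% → $0.00
Canned tomatoes $2.71: unprepared groceries → 0% → $0.00
Subtotal = $130.75; tax = $4.75; total due = $135.50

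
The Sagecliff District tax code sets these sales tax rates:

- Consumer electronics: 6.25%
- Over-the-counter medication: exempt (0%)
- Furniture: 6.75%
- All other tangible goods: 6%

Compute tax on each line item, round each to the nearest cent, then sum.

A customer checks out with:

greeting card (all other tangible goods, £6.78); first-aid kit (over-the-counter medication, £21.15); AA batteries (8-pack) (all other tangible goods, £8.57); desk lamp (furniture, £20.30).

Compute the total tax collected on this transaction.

£2.29

Greeting card £6.78: all other tangible goods → 6% → £0.41
First-aid kit £21.15: over-the-counter medication → 0% → £0.00
AA batteries (8-pack) £8.57: all other tangible goods → 6% → £0.51
Desk lamp £20.30: furniture → 6.75% → £1.37
Total tax = £0.41 + £0.51 + £1.37 = £2.29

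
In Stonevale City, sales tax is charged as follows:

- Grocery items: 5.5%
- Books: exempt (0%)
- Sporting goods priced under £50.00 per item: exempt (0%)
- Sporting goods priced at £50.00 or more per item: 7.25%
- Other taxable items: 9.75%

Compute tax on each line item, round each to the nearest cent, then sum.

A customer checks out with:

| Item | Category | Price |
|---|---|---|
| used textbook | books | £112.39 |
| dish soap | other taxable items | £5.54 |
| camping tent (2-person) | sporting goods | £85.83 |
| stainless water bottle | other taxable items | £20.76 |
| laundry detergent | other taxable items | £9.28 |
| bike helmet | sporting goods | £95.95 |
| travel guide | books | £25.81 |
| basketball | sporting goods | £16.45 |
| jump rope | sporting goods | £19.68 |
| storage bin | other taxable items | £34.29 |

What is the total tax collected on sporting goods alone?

£13.18

Camping tent (2-person) £85.83: sporting goods, £50.00 or more → 7.25% → £6.22
Bike helmet £95.95: sporting goods, £50.00 or more → 7.25% → £6.96
Basketball £16.45: sporting goods, under £50.00 → 0% → £0.00
Jump rope £19.68: sporting goods, under £50.00 → 0% → £0.00
Tax on sporting goods = £6.22 + £6.96 + £0.00 + £0.00 = £13.18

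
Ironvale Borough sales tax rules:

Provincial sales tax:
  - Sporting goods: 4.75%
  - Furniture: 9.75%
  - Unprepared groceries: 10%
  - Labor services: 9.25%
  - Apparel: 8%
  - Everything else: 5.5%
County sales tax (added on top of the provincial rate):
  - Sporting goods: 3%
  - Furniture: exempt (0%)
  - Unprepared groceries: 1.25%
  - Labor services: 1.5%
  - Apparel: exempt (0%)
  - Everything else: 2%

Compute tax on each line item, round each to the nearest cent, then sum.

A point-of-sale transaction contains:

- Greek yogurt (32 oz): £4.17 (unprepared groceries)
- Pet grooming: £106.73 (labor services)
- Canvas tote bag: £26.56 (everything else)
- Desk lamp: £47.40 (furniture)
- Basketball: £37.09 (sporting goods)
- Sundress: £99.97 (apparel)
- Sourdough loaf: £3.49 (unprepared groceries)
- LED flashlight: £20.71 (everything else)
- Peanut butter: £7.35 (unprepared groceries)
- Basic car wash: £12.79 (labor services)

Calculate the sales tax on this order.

Greek yogurt (32 oz) £4.17: unprepared groceries → 10% + 1.25% county = 11.25% → £0.47
Pet grooming £106.73: labor services → 9.25% + 1.5% county = 10.75% → £11.47
Canvas tote bag £26.56: everything else → 5.5% + 2% county = 7.5% → £1.99
Desk lamp £47.40: furniture → 9.75% + 0% county = 9.75% → £4.62
Basketball £37.09: sporting goods → 4.75% + 3% county = 7.75% → £2.87
Sundress £99.97: apparel → 8% + 0% county = 8% → £8.00
Sourdough loaf £3.49: unprepared groceries → 10% + 1.25% county = 11.25% → £0.39
LED flashlight £20.71: everything else → 5.5% + 2% county = 7.5% → £1.55
Peanut butter £7.35: unprepared groceries → 10% + 1.25% county = 11.25% → £0.83
Basic car wash £12.79: labor services → 9.25% + 1.5% county = 10.75% → £1.37
Total tax = £0.47 + £11.47 + £1.99 + £4.62 + £2.87 + £8.00 + £0.39 + £1.55 + £0.83 + £1.37 = £33.56

£33.56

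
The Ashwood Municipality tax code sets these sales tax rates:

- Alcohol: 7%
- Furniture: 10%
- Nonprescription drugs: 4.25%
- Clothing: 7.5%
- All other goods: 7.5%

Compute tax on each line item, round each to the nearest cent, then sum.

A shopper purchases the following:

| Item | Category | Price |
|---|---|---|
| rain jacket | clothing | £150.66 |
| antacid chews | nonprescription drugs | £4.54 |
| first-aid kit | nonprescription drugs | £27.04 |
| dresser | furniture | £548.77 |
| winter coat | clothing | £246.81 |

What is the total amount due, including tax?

Rain jacket £150.66: clothing → 7.5% → £11.30
Antacid chews £4.54: nonprescription drugs → 4.25% → £0.19
First-aid kit £27.04: nonprescription drugs → 4.25% → £1.15
Dresser £548.77: furniture → 10% → £54.88
Winter coat £246.81: clothing → 7.5% → £18.51
Subtotal = £977.82; tax = £86.03; total due = £1063.85

£1063.85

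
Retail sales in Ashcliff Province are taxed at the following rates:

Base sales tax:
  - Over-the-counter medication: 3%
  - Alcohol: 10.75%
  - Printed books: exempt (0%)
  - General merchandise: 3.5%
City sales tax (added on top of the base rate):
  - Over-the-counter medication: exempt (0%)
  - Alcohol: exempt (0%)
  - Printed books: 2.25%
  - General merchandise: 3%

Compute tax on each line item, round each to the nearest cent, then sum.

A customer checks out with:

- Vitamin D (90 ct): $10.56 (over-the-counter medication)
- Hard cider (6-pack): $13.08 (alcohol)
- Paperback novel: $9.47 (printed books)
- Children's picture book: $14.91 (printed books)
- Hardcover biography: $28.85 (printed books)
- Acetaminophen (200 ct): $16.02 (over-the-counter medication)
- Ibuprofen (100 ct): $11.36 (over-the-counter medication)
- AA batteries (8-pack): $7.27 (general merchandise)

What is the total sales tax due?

Vitamin D (90 ct) $10.56: over-the-counter medication → 3% + 0% city = 3% → $0.32
Hard cider (6-pack) $13.08: alcohol → 10.75% + 0% city = 10.75% → $1.41
Paperback novel $9.47: printed books → 0% + 2.25% city = 2.25% → $0.21
Children's picture book $14.91: printed books → 0% + 2.25% city = 2.25% → $0.34
Hardcover biography $28.85: printed books → 0% + 2.25% city = 2.25% → $0.65
Acetaminophen (200 ct) $16.02: over-the-counter medication → 3% + 0% city = 3% → $0.48
Ibuprofen (100 ct) $11.36: over-the-counter medication → 3% + 0% city = 3% → $0.34
AA batteries (8-pack) $7.27: general merchandise → 3.5% + 3% city = 6.5% → $0.47
Total tax = $0.32 + $1.41 + $0.21 + $0.34 + $0.65 + $0.48 + $0.34 + $0.47 = $4.22

$4.22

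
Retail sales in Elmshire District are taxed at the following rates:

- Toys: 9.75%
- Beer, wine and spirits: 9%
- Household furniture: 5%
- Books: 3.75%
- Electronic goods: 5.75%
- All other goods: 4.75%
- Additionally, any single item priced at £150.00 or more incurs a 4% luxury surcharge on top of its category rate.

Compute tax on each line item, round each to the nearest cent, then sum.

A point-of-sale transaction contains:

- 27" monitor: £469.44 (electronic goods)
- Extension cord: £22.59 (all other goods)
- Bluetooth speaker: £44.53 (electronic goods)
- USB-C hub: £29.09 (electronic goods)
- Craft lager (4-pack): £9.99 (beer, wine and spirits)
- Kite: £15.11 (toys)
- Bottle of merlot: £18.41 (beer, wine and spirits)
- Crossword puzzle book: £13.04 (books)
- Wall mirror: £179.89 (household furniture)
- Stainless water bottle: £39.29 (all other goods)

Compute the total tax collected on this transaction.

27" monitor £469.44: electronic goods → 5.75% + 4% surcharge = 9.75% → £45.77
Extension cord £22.59: all other goods → 4.75% → £1.07
Bluetooth speaker £44.53: electronic goods → 5.75% → £2.56
USB-C hub £29.09: electronic goods → 5.75% → £1.67
Craft lager (4-pack) £9.99: beer, wine and spirits → 9% → £0.90
Kite £15.11: toys → 9.75% → £1.47
Bottle of merlot £18.41: beer, wine and spirits → 9% → £1.66
Crossword puzzle book £13.04: books → 3.75% → £0.49
Wall mirror £179.89: household furniture → 5% + 4% surcharge = 9% → £16.19
Stainless water bottle £39.29: all other goods → 4.75% → £1.87
Total tax = £45.77 + £1.07 + £2.56 + £1.67 + £0.90 + £1.47 + £1.66 + £0.49 + £16.19 + £1.87 = £73.65

£73.65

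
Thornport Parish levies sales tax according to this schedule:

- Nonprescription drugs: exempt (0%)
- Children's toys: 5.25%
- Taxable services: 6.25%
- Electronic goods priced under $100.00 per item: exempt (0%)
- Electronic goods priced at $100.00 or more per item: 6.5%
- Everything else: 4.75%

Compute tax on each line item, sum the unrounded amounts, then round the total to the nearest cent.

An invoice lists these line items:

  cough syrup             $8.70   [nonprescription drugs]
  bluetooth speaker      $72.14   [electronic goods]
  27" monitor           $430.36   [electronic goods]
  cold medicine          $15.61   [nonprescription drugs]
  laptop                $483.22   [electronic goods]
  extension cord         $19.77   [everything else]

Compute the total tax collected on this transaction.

Cough syrup $8.70: nonprescription drugs → 0% → $0.00
Bluetooth speaker $72.14: electronic goods, under $100.00 → 0% → $0.00
27" monitor $430.36: electronic goods, $100.00 or more → 6.5% → $27.9734
Cold medicine $15.61: nonprescription drugs → 0% → $0.00
Laptop $483.22: electronic goods, $100.00 or more → 6.5% → $31.4093
Extension cord $19.77: everything else → 4.75% → $0.939075
Unrounded tax sum = $60.321775 → $60.32

$60.32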